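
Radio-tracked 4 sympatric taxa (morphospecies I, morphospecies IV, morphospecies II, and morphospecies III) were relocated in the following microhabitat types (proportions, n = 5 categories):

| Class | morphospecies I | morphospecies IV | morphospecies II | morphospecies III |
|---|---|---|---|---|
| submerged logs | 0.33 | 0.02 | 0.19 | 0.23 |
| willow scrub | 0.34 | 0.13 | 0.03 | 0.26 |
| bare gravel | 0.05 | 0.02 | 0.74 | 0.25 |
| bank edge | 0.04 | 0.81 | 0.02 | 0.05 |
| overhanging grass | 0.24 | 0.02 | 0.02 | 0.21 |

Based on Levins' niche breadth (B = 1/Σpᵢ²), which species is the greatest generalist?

Σp_Iᵢ² = 0.33² + 0.34² + 0.05² + 0.04² + 0.24² = 0.1089 + 0.1156 + 0.0025 + 0.0016 + 0.0576 = 0.2862
B_I = 1 / 0.2862 = 3.4941
Σp_IVᵢ² = 0.02² + 0.13² + 0.02² + 0.81² + 0.02² = 0.0004 + 0.0169 + 0.0004 + 0.6561 + 0.0004 = 0.6742
B_IV = 1 / 0.6742 = 1.4832
Σp_IIᵢ² = 0.19² + 0.03² + 0.74² + 0.02² + 0.02² = 0.0361 + 0.0009 + 0.5476 + 0.0004 + 0.0004 = 0.5854
B_II = 1 / 0.5854 = 1.7082
Σp_IIIᵢ² = 0.23² + 0.26² + 0.25² + 0.05² + 0.21² = 0.0529 + 0.0676 + 0.0625 + 0.0025 + 0.0441 = 0.2296
B_III = 1 / 0.2296 = 4.3554
Highest B → broadest niche (most generalist): morphospecies III (B = 4.36).

morphospecies III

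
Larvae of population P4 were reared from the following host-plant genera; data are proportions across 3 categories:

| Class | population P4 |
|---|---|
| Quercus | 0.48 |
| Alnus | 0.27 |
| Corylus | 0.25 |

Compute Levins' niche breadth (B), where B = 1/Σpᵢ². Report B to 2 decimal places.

2.73

Σpᵢ² = 0.48² + 0.27² + 0.25² = 0.2304 + 0.0729 + 0.0625 = 0.3658
B = 1 / 0.3658 = 2.7337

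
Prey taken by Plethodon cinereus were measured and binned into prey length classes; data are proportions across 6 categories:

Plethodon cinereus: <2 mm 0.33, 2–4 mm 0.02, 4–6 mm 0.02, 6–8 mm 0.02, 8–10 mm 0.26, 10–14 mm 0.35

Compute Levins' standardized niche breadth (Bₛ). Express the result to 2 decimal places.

Σpᵢ² = 0.33² + 0.02² + 0.02² + 0.02² + 0.26² + 0.35² = 0.1089 + 0.0004 + 0.0004 + 0.0004 + 0.0676 + 0.1225 = 0.3002
B = 1 / 0.3002 = 3.3311
Bₛ = (B − 1)/(n − 1) = (3.3311 − 1)/(6 − 1) = 2.3311/5 = 0.4662

0.47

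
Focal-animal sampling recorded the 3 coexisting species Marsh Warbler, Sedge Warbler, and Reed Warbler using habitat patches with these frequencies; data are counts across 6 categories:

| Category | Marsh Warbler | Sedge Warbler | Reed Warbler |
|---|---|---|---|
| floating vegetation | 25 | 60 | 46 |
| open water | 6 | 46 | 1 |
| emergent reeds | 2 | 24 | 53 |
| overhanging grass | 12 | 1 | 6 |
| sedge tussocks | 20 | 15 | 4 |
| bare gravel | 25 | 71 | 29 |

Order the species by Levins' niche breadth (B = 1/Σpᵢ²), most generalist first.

Proportions for Marsh Warbler (n=90): 25/90=0.2778, 6/90=0.0667, 2/90=0.0222, 12/90=0.1333, 20/90=0.2222, 25/90=0.2778
Proportions for Sedge Warbler (n=217): 60/217=0.2765, 46/217=0.2120, 24/217=0.1106, 1/217=0.0046, 15/217=0.0691, 71/217=0.3272
Proportions for Reed Warbler (n=139): 46/139=0.3309, 1/139=0.0072, 53/139=0.3813, 6/139=0.0432, 4/139=0.0288, 29/139=0.2086
Σp_Marsᵢ² = 0.2778² + 0.0667² + 0.0222² + 0.1333² + 0.2222² + 0.2778² = 0.077173 + 0.004449 + 0.000493 + 0.017769 + 0.049373 + 0.077173 = 0.226430
B_Mars = 1 / 0.226430 = 4.4164
Σp_Sedgᵢ² = 0.2765² + 0.2120² + 0.1106² + 0.0046² + 0.0691² + 0.3272² = 0.076452 + 0.044944 + 0.012232 + 0.000021 + 0.004775 + 0.107060 = 0.245484
B_Sedg = 1 / 0.245484 = 4.0736
Σp_Reedᵢ² = 0.3309² + 0.0072² + 0.3813² + 0.0432² + 0.0288² + 0.2086² = 0.109495 + 0.000052 + 0.145390 + 0.001866 + 0.000829 + 0.043514 = 0.301146
B_Reed = 1 / 0.301146 = 3.3206
Ranking by B (broadest → narrowest): Marsh Warbler (4.42) > Sedge Warbler (4.07) > Reed Warbler (3.32)

Marsh Warbler > Sedge Warbler > Reed Warbler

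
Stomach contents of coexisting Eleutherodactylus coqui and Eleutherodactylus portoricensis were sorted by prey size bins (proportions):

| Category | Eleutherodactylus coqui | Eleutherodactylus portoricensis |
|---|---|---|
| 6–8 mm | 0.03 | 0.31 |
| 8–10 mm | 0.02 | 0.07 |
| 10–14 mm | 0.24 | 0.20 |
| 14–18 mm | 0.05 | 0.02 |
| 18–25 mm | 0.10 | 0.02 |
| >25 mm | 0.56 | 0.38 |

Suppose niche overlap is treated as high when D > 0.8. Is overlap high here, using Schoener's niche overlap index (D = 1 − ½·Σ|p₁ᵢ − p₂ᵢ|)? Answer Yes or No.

Σ|p₁ᵢ − p₂ᵢ| = 0.28 + 0.05 + 0.04 + 0.03 + 0.08 + 0.18 = 0.66
D = 1 − ½ × 0.66 = 1 − 0.330 = 0.6700
D = 0.6700 < 0.8 → No.

No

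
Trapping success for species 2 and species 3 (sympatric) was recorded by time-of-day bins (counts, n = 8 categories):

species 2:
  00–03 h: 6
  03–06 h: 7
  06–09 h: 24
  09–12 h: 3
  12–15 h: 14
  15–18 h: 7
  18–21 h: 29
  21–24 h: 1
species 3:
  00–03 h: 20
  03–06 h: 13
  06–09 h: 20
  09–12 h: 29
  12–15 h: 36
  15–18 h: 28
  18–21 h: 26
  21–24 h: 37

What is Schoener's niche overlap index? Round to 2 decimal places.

Proportions for species 2 (n=91): 6/91=0.0659, 7/91=0.0769, 24/91=0.2637, 3/91=0.0330, 14/91=0.1538, 7/91=0.0769, 29/91=0.3187, 1/91=0.0110
Proportions for species 3 (n=209): 20/209=0.0957, 13/209=0.0622, 20/209=0.0957, 29/209=0.1388, 36/209=0.1722, 28/209=0.1340, 26/209=0.1244, 37/209=0.1770
Σ|p₁ᵢ − p₂ᵢ| = 0.0298 + 0.0147 + 0.1680 + 0.1058 + 0.0184 + 0.0571 + 0.1943 + 0.1660 = 0.7541
D = 1 − ½ × 0.7541 = 1 − 0.37705 = 0.62295

0.62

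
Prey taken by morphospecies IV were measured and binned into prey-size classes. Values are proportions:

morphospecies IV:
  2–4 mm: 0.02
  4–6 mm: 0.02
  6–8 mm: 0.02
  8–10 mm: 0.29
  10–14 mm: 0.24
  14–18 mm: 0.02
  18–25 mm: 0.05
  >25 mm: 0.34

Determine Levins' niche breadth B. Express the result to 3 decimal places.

Σpᵢ² = 0.02² + 0.02² + 0.02² + 0.29² + 0.24² + 0.02² + 0.05² + 0.34² = 0.0004 + 0.0004 + 0.0004 + 0.0841 + 0.0576 + 0.0004 + 0.0025 + 0.1156 = 0.2614
B = 1 / 0.2614 = 3.82555

3.826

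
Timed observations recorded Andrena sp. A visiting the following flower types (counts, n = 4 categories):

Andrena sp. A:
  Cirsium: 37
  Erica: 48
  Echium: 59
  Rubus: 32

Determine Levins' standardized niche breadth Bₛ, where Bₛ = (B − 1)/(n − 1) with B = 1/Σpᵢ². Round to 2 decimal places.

0.93

Proportions for Andrena sp. A (n=176): 37/176=0.2102, 48/176=0.2727, 59/176=0.3352, 32/176=0.1818
Σpᵢ² = 0.2102² + 0.2727² + 0.3352² + 0.1818² = 0.044184 + 0.074365 + 0.112359 + 0.033051 = 0.263959
B = 1 / 0.263959 = 3.7885
Bₛ = (B − 1)/(n − 1) = (3.7885 − 1)/(4 − 1) = 2.7885/3 = 0.9295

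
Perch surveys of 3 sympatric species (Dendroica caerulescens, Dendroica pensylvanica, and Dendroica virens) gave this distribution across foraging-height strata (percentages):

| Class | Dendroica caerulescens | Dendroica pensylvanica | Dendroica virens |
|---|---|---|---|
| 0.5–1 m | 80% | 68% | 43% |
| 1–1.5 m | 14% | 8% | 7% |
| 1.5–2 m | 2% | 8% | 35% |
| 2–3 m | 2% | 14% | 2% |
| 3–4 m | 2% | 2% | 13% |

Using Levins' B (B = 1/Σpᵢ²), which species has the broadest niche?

Dendroica virens

Convert percentages to proportions (divide by 100).
Σp_caerᵢ² = 0.80² + 0.14² + 0.02² + 0.02² + 0.02² = 0.6400 + 0.0196 + 0.0004 + 0.0004 + 0.0004 = 0.6608
B_caer = 1 / 0.6608 = 1.5133
Σp_pensᵢ² = 0.68² + 0.08² + 0.08² + 0.14² + 0.02² = 0.4624 + 0.0064 + 0.0064 + 0.0196 + 0.0004 = 0.4952
B_pens = 1 / 0.4952 = 2.0194
Σp_vireᵢ² = 0.43² + 0.07² + 0.35² + 0.02² + 0.13² = 0.1849 + 0.0049 + 0.1225 + 0.0004 + 0.0169 = 0.3296
B_vire = 1 / 0.3296 = 3.0340
Highest B → broadest niche (most generalist): Dendroica virens (B = 3.03).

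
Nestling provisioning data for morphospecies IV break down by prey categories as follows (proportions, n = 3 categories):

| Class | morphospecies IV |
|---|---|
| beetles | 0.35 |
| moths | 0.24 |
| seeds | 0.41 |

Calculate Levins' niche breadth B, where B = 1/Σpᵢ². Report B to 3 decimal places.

Σpᵢ² = 0.35² + 0.24² + 0.41² = 0.1225 + 0.0576 + 0.1681 = 0.3482
B = 1 / 0.3482 = 2.87191

2.872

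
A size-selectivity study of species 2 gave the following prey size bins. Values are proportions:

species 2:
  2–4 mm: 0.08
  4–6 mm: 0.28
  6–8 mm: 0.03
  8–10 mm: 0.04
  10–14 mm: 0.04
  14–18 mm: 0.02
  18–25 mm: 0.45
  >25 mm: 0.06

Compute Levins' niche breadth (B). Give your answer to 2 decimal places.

3.39

Σpᵢ² = 0.08² + 0.28² + 0.03² + 0.04² + 0.04² + 0.02² + 0.45² + 0.06² = 0.0064 + 0.0784 + 0.0009 + 0.0016 + 0.0016 + 0.0004 + 0.2025 + 0.0036 = 0.2954
B = 1 / 0.2954 = 3.3852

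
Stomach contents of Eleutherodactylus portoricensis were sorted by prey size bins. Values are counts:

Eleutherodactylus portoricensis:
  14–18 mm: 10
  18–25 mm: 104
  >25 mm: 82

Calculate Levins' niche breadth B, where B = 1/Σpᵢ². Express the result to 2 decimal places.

2.18

Proportions for Eleutherodactylus portoricensis (n=196): 10/196=0.0510, 104/196=0.5306, 82/196=0.4184
Σpᵢ² = 0.0510² + 0.5306² + 0.4184² = 0.002601 + 0.281536 + 0.175059 = 0.459196
B = 1 / 0.459196 = 2.1777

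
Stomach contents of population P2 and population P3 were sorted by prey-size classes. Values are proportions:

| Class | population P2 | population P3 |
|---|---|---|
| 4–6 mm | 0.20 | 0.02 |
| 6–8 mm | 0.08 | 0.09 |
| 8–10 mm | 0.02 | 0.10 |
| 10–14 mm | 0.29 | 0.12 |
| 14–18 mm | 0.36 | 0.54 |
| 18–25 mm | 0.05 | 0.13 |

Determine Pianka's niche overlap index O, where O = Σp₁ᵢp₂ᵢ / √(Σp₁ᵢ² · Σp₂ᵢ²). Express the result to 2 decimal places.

0.83

Σ p₁ᵢp₂ᵢ = 0.0040 + 0.0072 + 0.0020 + 0.0348 + 0.1944 + 0.0065 = 0.2489
Σp_1ᵢ² = 0.20² + 0.08² + 0.02² + 0.29² + 0.36² + 0.05² = 0.0400 + 0.0064 + 0.0004 + 0.0841 + 0.1296 + 0.0025 = 0.2630
Σp_2ᵢ² = 0.02² + 0.09² + 0.10² + 0.12² + 0.54² + 0.13² = 0.0004 + 0.0081 + 0.0100 + 0.0144 + 0.2916 + 0.0169 = 0.3414
O = 0.2489 / √(0.2630 × 0.3414) = 0.2489 / 0.29965 = 0.8306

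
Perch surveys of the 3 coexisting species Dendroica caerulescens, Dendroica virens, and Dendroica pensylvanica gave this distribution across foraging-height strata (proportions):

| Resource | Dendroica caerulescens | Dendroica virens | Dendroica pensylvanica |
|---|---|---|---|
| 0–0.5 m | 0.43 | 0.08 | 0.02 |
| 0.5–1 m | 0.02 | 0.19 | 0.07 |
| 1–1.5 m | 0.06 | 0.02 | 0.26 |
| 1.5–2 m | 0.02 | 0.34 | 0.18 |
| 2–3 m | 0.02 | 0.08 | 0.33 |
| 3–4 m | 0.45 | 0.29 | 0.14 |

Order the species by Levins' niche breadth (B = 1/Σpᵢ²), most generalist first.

Dendroica pensylvanica > Dendroica virens > Dendroica caerulescens

Σp_caerᵢ² = 0.43² + 0.02² + 0.06² + 0.02² + 0.02² + 0.45² = 0.1849 + 0.0004 + 0.0036 + 0.0004 + 0.0004 + 0.2025 = 0.3922
B_caer = 1 / 0.3922 = 2.5497
Σp_vireᵢ² = 0.08² + 0.19² + 0.02² + 0.34² + 0.08² + 0.29² = 0.0064 + 0.0361 + 0.0004 + 0.1156 + 0.0064 + 0.0841 = 0.2490
B_vire = 1 / 0.2490 = 4.0161
Σp_pensᵢ² = 0.02² + 0.07² + 0.26² + 0.18² + 0.33² + 0.14² = 0.0004 + 0.0049 + 0.0676 + 0.0324 + 0.1089 + 0.0196 = 0.2338
B_pens = 1 / 0.2338 = 4.2772
Ranking by B (broadest → narrowest): Dendroica pensylvanica (4.28) > Dendroica virens (4.02) > Dendroica caerulescens (2.55)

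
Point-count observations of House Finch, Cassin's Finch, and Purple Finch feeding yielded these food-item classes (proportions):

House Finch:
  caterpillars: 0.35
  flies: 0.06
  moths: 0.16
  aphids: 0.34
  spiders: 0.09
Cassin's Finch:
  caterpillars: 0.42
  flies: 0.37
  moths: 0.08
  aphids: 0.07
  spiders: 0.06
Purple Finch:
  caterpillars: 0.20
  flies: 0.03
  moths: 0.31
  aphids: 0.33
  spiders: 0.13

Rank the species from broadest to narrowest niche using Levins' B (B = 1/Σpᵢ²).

Σp_Housᵢ² = 0.35² + 0.06² + 0.16² + 0.34² + 0.09² = 0.1225 + 0.0036 + 0.0256 + 0.1156 + 0.0081 = 0.2754
B_Hous = 1 / 0.2754 = 3.6311
Σp_Cassᵢ² = 0.42² + 0.37² + 0.08² + 0.07² + 0.06² = 0.1764 + 0.1369 + 0.0064 + 0.0049 + 0.0036 = 0.3282
B_Cass = 1 / 0.3282 = 3.0469
Σp_Purpᵢ² = 0.20² + 0.03² + 0.31² + 0.33² + 0.13² = 0.0400 + 0.0009 + 0.0961 + 0.1089 + 0.0169 = 0.2628
B_Purp = 1 / 0.2628 = 3.8052
Ranking by B (broadest → narrowest): Purple Finch (3.81) > House Finch (3.63) > Cassin's Finch (3.05)

Purple Finch > House Finch > Cassin's Finch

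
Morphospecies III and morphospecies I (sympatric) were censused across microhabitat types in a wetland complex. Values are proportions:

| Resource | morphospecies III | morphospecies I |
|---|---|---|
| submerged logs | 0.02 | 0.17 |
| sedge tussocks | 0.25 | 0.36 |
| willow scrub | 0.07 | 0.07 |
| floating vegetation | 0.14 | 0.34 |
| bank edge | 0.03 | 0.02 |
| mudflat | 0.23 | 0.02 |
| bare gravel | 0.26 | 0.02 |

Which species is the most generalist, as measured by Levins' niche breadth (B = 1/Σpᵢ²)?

Σp_IIIᵢ² = 0.02² + 0.25² + 0.07² + 0.14² + 0.03² + 0.23² + 0.26² = 0.0004 + 0.0625 + 0.0049 + 0.0196 + 0.0009 + 0.0529 + 0.0676 = 0.2088
B_III = 1 / 0.2088 = 4.7893
Σp_Iᵢ² = 0.17² + 0.36² + 0.07² + 0.34² + 0.02² + 0.02² + 0.02² = 0.0289 + 0.1296 + 0.0049 + 0.1156 + 0.0004 + 0.0004 + 0.0004 = 0.2802
B_I = 1 / 0.2802 = 3.5689
Highest B → broadest niche (most generalist): morphospecies III (B = 4.79).

morphospecies III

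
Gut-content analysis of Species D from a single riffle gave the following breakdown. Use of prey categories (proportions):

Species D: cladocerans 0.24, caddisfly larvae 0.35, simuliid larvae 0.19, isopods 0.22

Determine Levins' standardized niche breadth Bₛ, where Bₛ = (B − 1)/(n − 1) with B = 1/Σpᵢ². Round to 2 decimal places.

Σpᵢ² = 0.24² + 0.35² + 0.19² + 0.22² = 0.0576 + 0.1225 + 0.0361 + 0.0484 = 0.2646
B = 1 / 0.2646 = 3.7793
Bₛ = (B − 1)/(n − 1) = (3.7793 − 1)/(4 − 1) = 2.7793/3 = 0.9264

0.93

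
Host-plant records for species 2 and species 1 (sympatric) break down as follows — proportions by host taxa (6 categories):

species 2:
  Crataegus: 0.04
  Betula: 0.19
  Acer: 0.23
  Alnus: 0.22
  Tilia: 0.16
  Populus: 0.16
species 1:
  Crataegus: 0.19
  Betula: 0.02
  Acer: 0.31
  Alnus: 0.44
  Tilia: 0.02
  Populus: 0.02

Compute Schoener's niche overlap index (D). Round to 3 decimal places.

0.550

Σ|p₁ᵢ − p₂ᵢ| = 0.15 + 0.17 + 0.08 + 0.22 + 0.14 + 0.14 = 0.90
D = 1 − ½ × 0.90 = 1 − 0.450 = 0.55000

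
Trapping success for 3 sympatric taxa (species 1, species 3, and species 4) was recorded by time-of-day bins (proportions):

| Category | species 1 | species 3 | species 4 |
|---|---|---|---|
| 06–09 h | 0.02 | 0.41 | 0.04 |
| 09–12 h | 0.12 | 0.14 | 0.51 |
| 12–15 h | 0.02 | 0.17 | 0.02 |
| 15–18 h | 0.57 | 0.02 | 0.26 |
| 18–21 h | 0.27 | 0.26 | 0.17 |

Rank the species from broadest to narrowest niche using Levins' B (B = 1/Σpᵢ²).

species 3 > species 4 > species 1

Σp_1ᵢ² = 0.02² + 0.12² + 0.02² + 0.57² + 0.27² = 0.0004 + 0.0144 + 0.0004 + 0.3249 + 0.0729 = 0.4130
B_1 = 1 / 0.4130 = 2.4213
Σp_3ᵢ² = 0.41² + 0.14² + 0.17² + 0.02² + 0.26² = 0.1681 + 0.0196 + 0.0289 + 0.0004 + 0.0676 = 0.2846
B_3 = 1 / 0.2846 = 3.5137
Σp_4ᵢ² = 0.04² + 0.51² + 0.02² + 0.26² + 0.17² = 0.0016 + 0.2601 + 0.0004 + 0.0676 + 0.0289 = 0.3586
B_4 = 1 / 0.3586 = 2.7886
Ranking by B (broadest → narrowest): species 3 (3.51) > species 4 (2.79) > species 1 (2.42)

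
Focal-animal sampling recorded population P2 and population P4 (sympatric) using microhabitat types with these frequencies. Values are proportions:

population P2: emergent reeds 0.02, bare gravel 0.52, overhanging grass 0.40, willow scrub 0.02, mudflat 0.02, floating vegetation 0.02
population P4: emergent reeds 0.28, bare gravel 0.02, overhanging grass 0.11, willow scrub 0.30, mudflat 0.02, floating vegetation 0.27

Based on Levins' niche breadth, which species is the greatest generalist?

Σp_P2ᵢ² = 0.02² + 0.52² + 0.40² + 0.02² + 0.02² + 0.02² = 0.0004 + 0.2704 + 0.1600 + 0.0004 + 0.0004 + 0.0004 = 0.4320
B_P2 = 1 / 0.4320 = 2.3148
Σp_P4ᵢ² = 0.28² + 0.02² + 0.11² + 0.30² + 0.02² + 0.27² = 0.0784 + 0.0004 + 0.0121 + 0.0900 + 0.0004 + 0.0729 = 0.2542
B_P4 = 1 / 0.2542 = 3.9339
Highest B → broadest niche (most generalist): population P4 (B = 3.93).

population P4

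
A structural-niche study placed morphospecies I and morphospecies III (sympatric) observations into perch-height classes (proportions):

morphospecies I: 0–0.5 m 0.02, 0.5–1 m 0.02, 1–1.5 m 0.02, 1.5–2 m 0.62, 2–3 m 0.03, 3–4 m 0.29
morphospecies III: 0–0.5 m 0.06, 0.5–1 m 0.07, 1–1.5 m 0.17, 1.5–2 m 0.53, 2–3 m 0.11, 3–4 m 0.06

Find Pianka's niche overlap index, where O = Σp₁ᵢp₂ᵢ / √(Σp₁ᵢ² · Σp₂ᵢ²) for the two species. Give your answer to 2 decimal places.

0.90

Σ p₁ᵢp₂ᵢ = 0.0012 + 0.0014 + 0.0034 + 0.3286 + 0.0033 + 0.0174 = 0.3553
Σp_1ᵢ² = 0.02² + 0.02² + 0.02² + 0.62² + 0.03² + 0.29² = 0.0004 + 0.0004 + 0.0004 + 0.3844 + 0.0009 + 0.0841 = 0.4706
Σp_2ᵢ² = 0.06² + 0.07² + 0.17² + 0.53² + 0.11² + 0.06² = 0.0036 + 0.0049 + 0.0289 + 0.2809 + 0.0121 + 0.0036 = 0.3340
O = 0.3553 / √(0.4706 × 0.3340) = 0.3553 / 0.39646 = 0.8962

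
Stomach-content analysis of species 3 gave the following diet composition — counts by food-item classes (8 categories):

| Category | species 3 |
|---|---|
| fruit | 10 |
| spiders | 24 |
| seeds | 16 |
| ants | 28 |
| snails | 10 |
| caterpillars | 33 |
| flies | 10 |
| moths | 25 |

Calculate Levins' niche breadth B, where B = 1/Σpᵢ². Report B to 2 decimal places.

Proportions for species 3 (n=156): 10/156=0.0641, 24/156=0.1538, 16/156=0.1026, 28/156=0.1795, 10/156=0.0641, 33/156=0.2115, 10/156=0.0641, 25/156=0.1603
Σpᵢ² = 0.0641² + 0.1538² + 0.1026² + 0.1795² + 0.0641² + 0.2115² + 0.0641² + 0.1603² = 0.004109 + 0.023654 + 0.010527 + 0.032220 + 0.004109 + 0.044732 + 0.004109 + 0.025696 = 0.149156
B = 1 / 0.149156 = 6.7044

6.70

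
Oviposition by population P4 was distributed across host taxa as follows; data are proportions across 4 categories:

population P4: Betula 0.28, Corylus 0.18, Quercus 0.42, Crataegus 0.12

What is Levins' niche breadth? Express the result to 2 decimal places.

3.32

Σpᵢ² = 0.28² + 0.18² + 0.42² + 0.12² = 0.0784 + 0.0324 + 0.1764 + 0.0144 = 0.3016
B = 1 / 0.3016 = 3.3156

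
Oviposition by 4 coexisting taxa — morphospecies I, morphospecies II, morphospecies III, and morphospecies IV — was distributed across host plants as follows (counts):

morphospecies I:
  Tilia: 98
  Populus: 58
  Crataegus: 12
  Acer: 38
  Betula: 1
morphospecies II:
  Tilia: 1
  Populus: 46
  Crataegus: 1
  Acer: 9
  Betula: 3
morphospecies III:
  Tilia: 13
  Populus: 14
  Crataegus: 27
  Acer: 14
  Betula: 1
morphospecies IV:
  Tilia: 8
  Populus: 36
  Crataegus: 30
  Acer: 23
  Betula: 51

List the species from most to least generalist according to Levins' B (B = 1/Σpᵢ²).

Proportions for morphospecies I (n=207): 98/207=0.4734, 58/207=0.2802, 12/207=0.0580, 38/207=0.1836, 1/207=0.0048
Proportions for morphospecies II (n=60): 1/60=0.0167, 46/60=0.7667, 1/60=0.0167, 9/60=0.1500, 3/60=0.0500
Proportions for morphospecies III (n=69): 13/69=0.1884, 14/69=0.2029, 27/69=0.3913, 14/69=0.2029, 1/69=0.0145
Proportions for morphospecies IV (n=148): 8/148=0.0541, 36/148=0.2432, 30/148=0.2027, 23/148=0.1554, 51/148=0.3446
Σp_Iᵢ² = 0.4734² + 0.2802² + 0.0580² + 0.1836² + 0.0048² = 0.224108 + 0.078512 + 0.003364 + 0.033709 + 0.000023 = 0.339716
B_I = 1 / 0.339716 = 2.9436
Σp_IIᵢ² = 0.0167² + 0.7667² + 0.0167² + 0.1500² + 0.0500² = 0.000279 + 0.587829 + 0.000279 + 0.022500 + 0.002500 = 0.613387
B_II = 1 / 0.613387 = 1.6303
Σp_IIIᵢ² = 0.1884² + 0.2029² + 0.3913² + 0.2029² + 0.0145² = 0.035495 + 0.041168 + 0.153116 + 0.041168 + 0.000210 = 0.271157
B_III = 1 / 0.271157 = 3.6879
Σp_IVᵢ² = 0.0541² + 0.2432² + 0.2027² + 0.1554² + 0.3446² = 0.002927 + 0.059146 + 0.041087 + 0.024149 + 0.118749 = 0.246058
B_IV = 1 / 0.246058 = 4.0641
Ranking by B (broadest → narrowest): morphospecies IV (4.06) > morphospecies III (3.69) > morphospecies I (2.94) > morphospecies II (1.63)

morphospecies IV > morphospecies III > morphospecies I > morphospecies II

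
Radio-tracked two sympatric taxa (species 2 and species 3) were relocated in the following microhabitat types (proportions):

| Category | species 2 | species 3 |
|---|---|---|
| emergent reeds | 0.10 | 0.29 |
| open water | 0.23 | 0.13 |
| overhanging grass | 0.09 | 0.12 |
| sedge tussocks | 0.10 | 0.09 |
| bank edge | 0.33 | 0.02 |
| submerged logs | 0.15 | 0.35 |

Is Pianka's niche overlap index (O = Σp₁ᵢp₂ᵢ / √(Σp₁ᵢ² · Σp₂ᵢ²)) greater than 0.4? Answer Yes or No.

Σ p₁ᵢp₂ᵢ = 0.0290 + 0.0299 + 0.0108 + 0.0090 + 0.0066 + 0.0525 = 0.1378
Σp_1ᵢ² = 0.10² + 0.23² + 0.09² + 0.10² + 0.33² + 0.15² = 0.0100 + 0.0529 + 0.0081 + 0.0100 + 0.1089 + 0.0225 = 0.2124
Σp_2ᵢ² = 0.29² + 0.13² + 0.12² + 0.09² + 0.02² + 0.35² = 0.0841 + 0.0169 + 0.0144 + 0.0081 + 0.0004 + 0.1225 = 0.2464
O = 0.1378 / √(0.2124 × 0.2464) = 0.1378 / 0.22877 = 0.6024
O = 0.6024 > 0.4 → Yes.

Yes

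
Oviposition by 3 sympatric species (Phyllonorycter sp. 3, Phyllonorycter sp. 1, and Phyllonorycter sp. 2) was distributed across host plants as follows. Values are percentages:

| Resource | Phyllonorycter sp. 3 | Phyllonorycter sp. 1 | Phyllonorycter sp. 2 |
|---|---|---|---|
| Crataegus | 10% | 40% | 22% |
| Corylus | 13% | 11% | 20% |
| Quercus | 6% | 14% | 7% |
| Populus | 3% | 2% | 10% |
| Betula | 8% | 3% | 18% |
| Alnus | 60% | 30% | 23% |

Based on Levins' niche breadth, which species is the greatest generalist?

Phyllonorycter sp. 2

Convert percentages to proportions (divide by 100).
Σp_3ᵢ² = 0.10² + 0.13² + 0.06² + 0.03² + 0.08² + 0.60² = 0.0100 + 0.0169 + 0.0036 + 0.0009 + 0.0064 + 0.3600 = 0.3978
B_3 = 1 / 0.3978 = 2.5138
Σp_1ᵢ² = 0.40² + 0.11² + 0.14² + 0.02² + 0.03² + 0.30² = 0.1600 + 0.0121 + 0.0196 + 0.0004 + 0.0009 + 0.0900 = 0.2830
B_1 = 1 / 0.2830 = 3.5336
Σp_2ᵢ² = 0.22² + 0.20² + 0.07² + 0.10² + 0.18² + 0.23² = 0.0484 + 0.0400 + 0.0049 + 0.0100 + 0.0324 + 0.0529 = 0.1886
B_2 = 1 / 0.1886 = 5.3022
Highest B → broadest niche (most generalist): Phyllonorycter sp. 2 (B = 5.30).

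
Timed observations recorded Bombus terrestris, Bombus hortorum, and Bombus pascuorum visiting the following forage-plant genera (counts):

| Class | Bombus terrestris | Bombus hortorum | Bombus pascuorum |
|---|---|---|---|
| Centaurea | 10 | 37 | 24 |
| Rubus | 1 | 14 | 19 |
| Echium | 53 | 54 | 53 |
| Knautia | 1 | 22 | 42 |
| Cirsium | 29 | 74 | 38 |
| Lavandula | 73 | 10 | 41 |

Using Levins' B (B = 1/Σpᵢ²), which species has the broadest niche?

Bombus pascuorum

Proportions for Bombus terrestris (n=167): 10/167=0.0599, 1/167=0.0060, 53/167=0.3174, 1/167=0.0060, 29/167=0.1737, 73/167=0.4371
Proportions for Bombus hortorum (n=211): 37/211=0.1754, 14/211=0.0664, 54/211=0.2559, 22/211=0.1043, 74/211=0.3507, 10/211=0.0474
Proportions for Bombus pascuorum (n=217): 24/217=0.1106, 19/217=0.0876, 53/217=0.2442, 42/217=0.1935, 38/217=0.1751, 41/217=0.1889
Σp_terrᵢ² = 0.0599² + 0.0060² + 0.3174² + 0.0060² + 0.1737² + 0.4371² = 0.003588 + 0.000036 + 0.100743 + 0.000036 + 0.030172 + 0.191056 = 0.325631
B_terr = 1 / 0.325631 = 3.0710
Σp_hortᵢ² = 0.1754² + 0.0664² + 0.2559² + 0.1043² + 0.3507² + 0.0474² = 0.030765 + 0.004409 + 0.065485 + 0.010878 + 0.122990 + 0.002247 = 0.236774
B_hort = 1 / 0.236774 = 4.2234
Σp_pascᵢ² = 0.1106² + 0.0876² + 0.2442² + 0.1935² + 0.1751² + 0.1889² = 0.012232 + 0.007674 + 0.059634 + 0.037442 + 0.030660 + 0.035683 = 0.183325
B_pasc = 1 / 0.183325 = 5.4548
Highest B → broadest niche (most generalist): Bombus pascuorum (B = 5.45).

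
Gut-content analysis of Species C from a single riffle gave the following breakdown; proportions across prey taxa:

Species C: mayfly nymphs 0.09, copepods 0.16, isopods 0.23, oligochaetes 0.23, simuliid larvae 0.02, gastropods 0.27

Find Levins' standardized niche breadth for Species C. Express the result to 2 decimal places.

0.74

Σpᵢ² = 0.09² + 0.16² + 0.23² + 0.23² + 0.02² + 0.27² = 0.0081 + 0.0256 + 0.0529 + 0.0529 + 0.0004 + 0.0729 = 0.2128
B = 1 / 0.2128 = 4.6992
Bₛ = (B − 1)/(n − 1) = (4.6992 − 1)/(6 − 1) = 3.6992/5 = 0.7398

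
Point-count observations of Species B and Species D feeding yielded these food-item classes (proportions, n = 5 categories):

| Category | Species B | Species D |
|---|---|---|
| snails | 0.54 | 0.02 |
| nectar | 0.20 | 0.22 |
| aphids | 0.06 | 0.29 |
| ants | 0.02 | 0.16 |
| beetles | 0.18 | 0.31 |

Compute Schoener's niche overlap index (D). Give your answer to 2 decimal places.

Σ|p₁ᵢ − p₂ᵢ| = 0.52 + 0.02 + 0.23 + 0.14 + 0.13 = 1.04
D = 1 − ½ × 1.04 = 1 − 0.520 = 0.4800

0.48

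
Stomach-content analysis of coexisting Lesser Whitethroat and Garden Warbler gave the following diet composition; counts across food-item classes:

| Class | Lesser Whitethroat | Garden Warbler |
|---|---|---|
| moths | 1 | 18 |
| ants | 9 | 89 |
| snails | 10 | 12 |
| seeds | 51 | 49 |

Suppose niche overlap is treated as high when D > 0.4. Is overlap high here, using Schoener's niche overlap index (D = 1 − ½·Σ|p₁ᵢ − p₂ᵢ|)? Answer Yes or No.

Yes

Proportions for Lesser Whitethroat (n=71): 1/71=0.0141, 9/71=0.1268, 10/71=0.1408, 51/71=0.7183
Proportions for Garden Warbler (n=168): 18/168=0.1071, 89/168=0.5298, 12/168=0.0714, 49/168=0.2917
Σ|p₁ᵢ − p₂ᵢ| = 0.0930 + 0.4030 + 0.0694 + 0.4266 = 0.9920
D = 1 − ½ × 0.9920 = 1 − 0.49600 = 0.50400
D = 0.50400 > 0.4 → Yes.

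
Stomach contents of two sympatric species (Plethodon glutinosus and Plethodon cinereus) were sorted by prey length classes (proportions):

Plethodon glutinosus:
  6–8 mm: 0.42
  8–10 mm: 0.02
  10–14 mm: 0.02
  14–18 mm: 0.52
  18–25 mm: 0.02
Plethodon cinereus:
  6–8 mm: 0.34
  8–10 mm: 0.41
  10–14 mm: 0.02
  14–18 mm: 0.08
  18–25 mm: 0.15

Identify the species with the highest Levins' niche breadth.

Plethodon cinereus

Σp_glutᵢ² = 0.42² + 0.02² + 0.02² + 0.52² + 0.02² = 0.1764 + 0.0004 + 0.0004 + 0.2704 + 0.0004 = 0.4480
B_glut = 1 / 0.4480 = 2.2321
Σp_cineᵢ² = 0.34² + 0.41² + 0.02² + 0.08² + 0.15² = 0.1156 + 0.1681 + 0.0004 + 0.0064 + 0.0225 = 0.3130
B_cine = 1 / 0.3130 = 3.1949
Highest B → broadest niche (most generalist): Plethodon cinereus (B = 3.19).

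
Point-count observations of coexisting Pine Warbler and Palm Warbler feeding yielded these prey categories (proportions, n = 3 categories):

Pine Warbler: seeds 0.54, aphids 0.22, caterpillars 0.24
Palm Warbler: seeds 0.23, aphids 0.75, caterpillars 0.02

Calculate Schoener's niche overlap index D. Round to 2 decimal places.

Σ|p₁ᵢ − p₂ᵢ| = 0.31 + 0.53 + 0.22 = 1.06
D = 1 − ½ × 1.06 = 1 − 0.530 = 0.4700

0.47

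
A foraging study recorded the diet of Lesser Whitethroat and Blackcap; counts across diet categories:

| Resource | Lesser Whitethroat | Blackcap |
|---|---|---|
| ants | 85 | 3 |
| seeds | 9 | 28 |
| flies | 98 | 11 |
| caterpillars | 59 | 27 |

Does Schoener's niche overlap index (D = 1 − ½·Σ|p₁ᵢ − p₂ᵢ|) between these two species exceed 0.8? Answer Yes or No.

Proportions for Lesser Whitethroat (n=251): 85/251=0.3386, 9/251=0.0359, 98/251=0.3904, 59/251=0.2351
Proportions for Blackcap (n=69): 3/69=0.0435, 28/69=0.4058, 11/69=0.1594, 27/69=0.3913
Σ|p₁ᵢ − p₂ᵢ| = 0.2951 + 0.3699 + 0.2310 + 0.1562 = 1.0522
D = 1 − ½ × 1.0522 = 1 − 0.52610 = 0.47390
D = 0.47390 < 0.8 → No.

No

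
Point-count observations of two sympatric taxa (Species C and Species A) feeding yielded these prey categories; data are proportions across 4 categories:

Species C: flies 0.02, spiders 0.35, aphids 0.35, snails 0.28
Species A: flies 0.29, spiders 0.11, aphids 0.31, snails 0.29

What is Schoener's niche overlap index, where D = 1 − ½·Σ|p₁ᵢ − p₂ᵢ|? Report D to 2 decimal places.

0.72

Σ|p₁ᵢ − p₂ᵢ| = 0.27 + 0.24 + 0.04 + 0.01 = 0.56
D = 1 − ½ × 0.56 = 1 − 0.280 = 0.7200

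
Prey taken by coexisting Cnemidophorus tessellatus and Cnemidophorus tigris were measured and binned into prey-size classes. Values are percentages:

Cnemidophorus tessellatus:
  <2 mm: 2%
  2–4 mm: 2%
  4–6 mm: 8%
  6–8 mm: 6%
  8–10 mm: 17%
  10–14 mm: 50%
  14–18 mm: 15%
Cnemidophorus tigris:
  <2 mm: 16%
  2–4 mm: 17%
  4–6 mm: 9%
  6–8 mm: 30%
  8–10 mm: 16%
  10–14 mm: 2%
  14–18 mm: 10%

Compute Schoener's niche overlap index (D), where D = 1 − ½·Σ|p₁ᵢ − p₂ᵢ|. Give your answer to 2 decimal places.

0.46

Convert percentages to proportions (divide by 100).
Σ|p₁ᵢ − p₂ᵢ| = 0.14 + 0.15 + 0.01 + 0.24 + 0.01 + 0.48 + 0.05 = 1.08
D = 1 − ½ × 1.08 = 1 − 0.540 = 0.4600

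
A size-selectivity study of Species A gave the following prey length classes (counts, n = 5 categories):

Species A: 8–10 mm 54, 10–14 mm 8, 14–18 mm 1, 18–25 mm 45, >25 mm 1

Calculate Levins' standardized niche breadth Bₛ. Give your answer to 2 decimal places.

Proportions for Species A (n=109): 54/109=0.4954, 8/109=0.0734, 1/109=0.0092, 45/109=0.4128, 1/109=0.0092
Σpᵢ² = 0.4954² + 0.0734² + 0.0092² + 0.4128² + 0.0092² = 0.245421 + 0.005388 + 0.000085 + 0.170404 + 0.000085 = 0.421383
B = 1 / 0.421383 = 2.3731
Bₛ = (B − 1)/(n − 1) = (2.3731 − 1)/(5 − 1) = 1.3731/4 = 0.3433

0.34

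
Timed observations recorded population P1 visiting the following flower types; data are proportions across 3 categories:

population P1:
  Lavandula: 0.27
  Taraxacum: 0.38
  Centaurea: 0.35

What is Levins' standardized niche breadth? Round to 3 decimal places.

0.971

Σpᵢ² = 0.27² + 0.38² + 0.35² = 0.0729 + 0.1444 + 0.1225 = 0.3398
B = 1 / 0.3398 = 2.94291
Bₛ = (B − 1)/(n − 1) = (2.94291 − 1)/(3 − 1) = 1.94291/2 = 0.97146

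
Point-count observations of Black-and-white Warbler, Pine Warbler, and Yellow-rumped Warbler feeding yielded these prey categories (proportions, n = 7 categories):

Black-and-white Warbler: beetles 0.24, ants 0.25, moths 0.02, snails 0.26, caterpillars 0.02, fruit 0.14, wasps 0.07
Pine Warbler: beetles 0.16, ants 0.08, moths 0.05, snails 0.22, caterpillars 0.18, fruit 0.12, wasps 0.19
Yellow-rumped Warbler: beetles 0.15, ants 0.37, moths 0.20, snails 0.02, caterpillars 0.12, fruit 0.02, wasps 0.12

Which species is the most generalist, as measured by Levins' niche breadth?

Pine Warbler

Σp_Blacᵢ² = 0.24² + 0.25² + 0.02² + 0.26² + 0.02² + 0.14² + 0.07² = 0.0576 + 0.0625 + 0.0004 + 0.0676 + 0.0004 + 0.0196 + 0.0049 = 0.2130
B_Blac = 1 / 0.2130 = 4.6948
Σp_Pineᵢ² = 0.16² + 0.08² + 0.05² + 0.22² + 0.18² + 0.12² + 0.19² = 0.0256 + 0.0064 + 0.0025 + 0.0484 + 0.0324 + 0.0144 + 0.0361 = 0.1658
B_Pine = 1 / 0.1658 = 6.0314
Σp_Yellᵢ² = 0.15² + 0.37² + 0.20² + 0.02² + 0.12² + 0.02² + 0.12² = 0.0225 + 0.1369 + 0.0400 + 0.0004 + 0.0144 + 0.0004 + 0.0144 = 0.2290
B_Yell = 1 / 0.2290 = 4.3668
Highest B → broadest niche (most generalist): Pine Warbler (B = 6.03).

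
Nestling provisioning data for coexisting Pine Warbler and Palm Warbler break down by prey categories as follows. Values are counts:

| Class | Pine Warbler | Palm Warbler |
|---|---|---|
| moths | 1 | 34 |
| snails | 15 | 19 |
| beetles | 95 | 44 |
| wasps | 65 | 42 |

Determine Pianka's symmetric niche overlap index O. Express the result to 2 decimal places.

0.86

Proportions for Pine Warbler (n=176): 1/176=0.0057, 15/176=0.0852, 95/176=0.5398, 65/176=0.3693
Proportions for Palm Warbler (n=139): 34/139=0.2446, 19/139=0.1367, 44/139=0.3165, 42/139=0.3022
Σ p₁ᵢp₂ᵢ = 0.001394 + 0.011647 + 0.170847 + 0.111602 = 0.295490
Σp_1ᵢ² = 0.0057² + 0.0852² + 0.5398² + 0.3693² = 0.000032 + 0.007259 + 0.291384 + 0.136382 = 0.435057
Σp_2ᵢ² = 0.2446² + 0.1367² + 0.3165² + 0.3022² = 0.059829 + 0.018687 + 0.100172 + 0.091325 = 0.270013
O = 0.295490 / √(0.435057 × 0.270013) = 0.295490 / 0.3427405 = 0.8621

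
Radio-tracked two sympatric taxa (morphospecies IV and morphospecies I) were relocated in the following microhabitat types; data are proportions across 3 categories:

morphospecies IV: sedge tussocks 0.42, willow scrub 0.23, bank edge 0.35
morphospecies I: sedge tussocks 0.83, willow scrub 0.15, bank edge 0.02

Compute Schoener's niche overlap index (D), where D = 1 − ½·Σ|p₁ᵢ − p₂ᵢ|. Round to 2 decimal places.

0.59

Σ|p₁ᵢ − p₂ᵢ| = 0.41 + 0.08 + 0.33 = 0.82
D = 1 − ½ × 0.82 = 1 − 0.410 = 0.5900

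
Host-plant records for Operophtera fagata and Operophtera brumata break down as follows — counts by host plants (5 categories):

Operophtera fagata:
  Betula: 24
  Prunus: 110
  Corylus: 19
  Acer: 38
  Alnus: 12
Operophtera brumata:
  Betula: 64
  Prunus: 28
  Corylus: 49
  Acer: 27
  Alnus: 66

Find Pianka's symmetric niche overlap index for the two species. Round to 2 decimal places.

Proportions for Operophtera fagata (n=203): 24/203=0.1182, 110/203=0.5419, 19/203=0.0936, 38/203=0.1872, 12/203=0.0591
Proportions for Operophtera brumata (n=234): 64/234=0.2735, 28/234=0.1197, 49/234=0.2094, 27/234=0.1154, 66/234=0.2821
Σ p₁ᵢp₂ᵢ = 0.032328 + 0.064865 + 0.019600 + 0.021603 + 0.016672 = 0.155068
Σp_1ᵢ² = 0.1182² + 0.5419² + 0.0936² + 0.1872² + 0.0591² = 0.013971 + 0.293656 + 0.008761 + 0.035044 + 0.003493 = 0.354925
Σp_2ᵢ² = 0.2735² + 0.1197² + 0.2094² + 0.1154² + 0.2821² = 0.074802 + 0.014328 + 0.043848 + 0.013317 + 0.079580 = 0.225875
O = 0.155068 / √(0.354925 × 0.225875) = 0.155068 / 0.2831408 = 0.5477

0.55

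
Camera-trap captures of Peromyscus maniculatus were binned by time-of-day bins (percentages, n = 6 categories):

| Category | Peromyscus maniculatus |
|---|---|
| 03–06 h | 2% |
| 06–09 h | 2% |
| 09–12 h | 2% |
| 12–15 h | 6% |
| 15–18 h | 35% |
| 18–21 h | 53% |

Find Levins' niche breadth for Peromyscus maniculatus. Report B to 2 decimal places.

Convert percentages to proportions (divide by 100).
Σpᵢ² = 0.02² + 0.02² + 0.02² + 0.06² + 0.35² + 0.53² = 0.0004 + 0.0004 + 0.0004 + 0.0036 + 0.1225 + 0.2809 = 0.4082
B = 1 / 0.4082 = 2.4498

2.45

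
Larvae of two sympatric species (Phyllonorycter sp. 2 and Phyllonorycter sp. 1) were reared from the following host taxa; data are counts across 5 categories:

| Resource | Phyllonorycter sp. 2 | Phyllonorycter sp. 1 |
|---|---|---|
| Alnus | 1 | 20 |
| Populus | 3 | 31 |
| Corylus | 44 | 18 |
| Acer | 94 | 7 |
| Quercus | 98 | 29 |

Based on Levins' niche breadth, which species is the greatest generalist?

Phyllonorycter sp. 1

Proportions for Phyllonorycter sp. 2 (n=240): 1/240=0.0042, 3/240=0.0125, 44/240=0.1833, 94/240=0.3917, 98/240=0.4083
Proportions for Phyllonorycter sp. 1 (n=105): 20/105=0.1905, 31/105=0.2952, 18/105=0.1714, 7/105=0.0667, 29/105=0.2762
Σp_2ᵢ² = 0.0042² + 0.0125² + 0.1833² + 0.3917² + 0.4083² = 0.000018 + 0.000156 + 0.033599 + 0.153429 + 0.166709 = 0.353911
B_2 = 1 / 0.353911 = 2.8256
Σp_1ᵢ² = 0.1905² + 0.2952² + 0.1714² + 0.0667² + 0.2762² = 0.036290 + 0.087143 + 0.029378 + 0.004449 + 0.076286 = 0.233546
B_1 = 1 / 0.233546 = 4.2818
Highest B → broadest niche (most generalist): Phyllonorycter sp. 1 (B = 4.28).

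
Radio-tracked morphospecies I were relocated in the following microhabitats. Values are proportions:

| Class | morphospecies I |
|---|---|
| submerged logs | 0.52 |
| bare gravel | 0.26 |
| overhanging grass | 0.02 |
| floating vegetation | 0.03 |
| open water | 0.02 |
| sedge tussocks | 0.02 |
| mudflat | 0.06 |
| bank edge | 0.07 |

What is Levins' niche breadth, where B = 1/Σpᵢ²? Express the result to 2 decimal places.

Σpᵢ² = 0.52² + 0.26² + 0.02² + 0.03² + 0.02² + 0.02² + 0.06² + 0.07² = 0.2704 + 0.0676 + 0.0004 + 0.0009 + 0.0004 + 0.0004 + 0.0036 + 0.0049 = 0.3486
B = 1 / 0.3486 = 2.8686

2.87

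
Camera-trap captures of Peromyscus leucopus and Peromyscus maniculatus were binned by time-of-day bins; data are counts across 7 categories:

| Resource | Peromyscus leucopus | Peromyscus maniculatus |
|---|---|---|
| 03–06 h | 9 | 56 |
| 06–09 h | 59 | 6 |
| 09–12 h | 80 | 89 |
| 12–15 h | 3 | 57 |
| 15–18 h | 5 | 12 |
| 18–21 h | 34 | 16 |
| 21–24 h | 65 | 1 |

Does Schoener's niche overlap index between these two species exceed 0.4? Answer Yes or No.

Yes

Proportions for Peromyscus leucopus (n=255): 9/255=0.0353, 59/255=0.2314, 80/255=0.3137, 3/255=0.0118, 5/255=0.0196, 34/255=0.1333, 65/255=0.2549
Proportions for Peromyscus maniculatus (n=237): 56/237=0.2363, 6/237=0.0253, 89/237=0.3755, 57/237=0.2405, 12/237=0.0506, 16/237=0.0675, 1/237=0.0042
Σ|p₁ᵢ − p₂ᵢ| = 0.2010 + 0.2061 + 0.0618 + 0.2287 + 0.0310 + 0.0658 + 0.2507 = 1.0451
D = 1 − ½ × 1.0451 = 1 − 0.52255 = 0.47745
D = 0.47745 > 0.4 → Yes.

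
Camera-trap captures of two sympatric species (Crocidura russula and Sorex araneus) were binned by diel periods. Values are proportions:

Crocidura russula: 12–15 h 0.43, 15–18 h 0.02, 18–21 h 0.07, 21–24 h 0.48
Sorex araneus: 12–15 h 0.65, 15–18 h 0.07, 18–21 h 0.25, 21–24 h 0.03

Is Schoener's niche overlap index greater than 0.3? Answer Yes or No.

Yes

Σ|p₁ᵢ − p₂ᵢ| = 0.22 + 0.05 + 0.18 + 0.45 = 0.90
D = 1 − ½ × 0.90 = 1 − 0.450 = 0.5500
D = 0.5500 > 0.3 → Yes.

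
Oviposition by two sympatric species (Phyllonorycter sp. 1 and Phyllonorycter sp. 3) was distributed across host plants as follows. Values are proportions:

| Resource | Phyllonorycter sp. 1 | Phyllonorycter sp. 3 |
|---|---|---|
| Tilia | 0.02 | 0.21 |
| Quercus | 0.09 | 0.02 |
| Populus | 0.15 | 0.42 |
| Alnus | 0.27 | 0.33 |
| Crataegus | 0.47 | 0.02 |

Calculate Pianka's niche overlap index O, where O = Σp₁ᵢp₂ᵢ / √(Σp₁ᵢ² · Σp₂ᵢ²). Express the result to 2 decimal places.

Σ p₁ᵢp₂ᵢ = 0.0042 + 0.0018 + 0.0630 + 0.0891 + 0.0094 = 0.1675
Σp_1ᵢ² = 0.02² + 0.09² + 0.15² + 0.27² + 0.47² = 0.0004 + 0.0081 + 0.0225 + 0.0729 + 0.2209 = 0.3248
Σp_2ᵢ² = 0.21² + 0.02² + 0.42² + 0.33² + 0.02² = 0.0441 + 0.0004 + 0.1764 + 0.1089 + 0.0004 = 0.3302
O = 0.1675 / √(0.3248 × 0.3302) = 0.1675 / 0.32749 = 0.5115

0.51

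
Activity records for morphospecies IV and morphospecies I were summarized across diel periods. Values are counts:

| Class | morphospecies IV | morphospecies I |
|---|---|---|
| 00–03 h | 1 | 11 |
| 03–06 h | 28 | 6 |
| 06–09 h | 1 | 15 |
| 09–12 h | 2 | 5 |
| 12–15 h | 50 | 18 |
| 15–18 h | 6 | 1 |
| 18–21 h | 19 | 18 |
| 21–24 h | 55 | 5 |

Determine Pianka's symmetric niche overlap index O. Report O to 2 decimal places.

0.64

Proportions for morphospecies IV (n=162): 1/162=0.0062, 28/162=0.1728, 1/162=0.0062, 2/162=0.0123, 50/162=0.3086, 6/162=0.0370, 19/162=0.1173, 55/162=0.3395
Proportions for morphospecies I (n=79): 11/79=0.1392, 6/79=0.0759, 15/79=0.1899, 5/79=0.0633, 18/79=0.2278, 1/79=0.0127, 18/79=0.2278, 5/79=0.0633
Σ p₁ᵢp₂ᵢ = 0.000863 + 0.013116 + 0.001177 + 0.000779 + 0.070299 + 0.000470 + 0.026721 + 0.021490 = 0.134915
Σp_1ᵢ² = 0.0062² + 0.1728² + 0.0062² + 0.0123² + 0.3086² + 0.0370² + 0.1173² + 0.3395² = 0.000038 + 0.029860 + 0.000038 + 0.000151 + 0.095234 + 0.001369 + 0.013759 + 0.115260 = 0.255709
Σp_2ᵢ² = 0.1392² + 0.0759² + 0.1899² + 0.0633² + 0.2278² + 0.0127² + 0.2278² + 0.0633² = 0.019377 + 0.005761 + 0.036062 + 0.004007 + 0.051893 + 0.000161 + 0.051893 + 0.004007 = 0.173161
O = 0.134915 / √(0.255709 × 0.173161) = 0.134915 / 0.2104253 = 0.6412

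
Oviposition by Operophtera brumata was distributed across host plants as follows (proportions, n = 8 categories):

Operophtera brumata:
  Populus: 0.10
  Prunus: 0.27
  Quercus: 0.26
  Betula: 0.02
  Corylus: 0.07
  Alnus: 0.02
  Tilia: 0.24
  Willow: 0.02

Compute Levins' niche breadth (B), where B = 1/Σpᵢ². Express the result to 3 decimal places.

Σpᵢ² = 0.10² + 0.27² + 0.26² + 0.02² + 0.07² + 0.02² + 0.24² + 0.02² = 0.0100 + 0.0729 + 0.0676 + 0.0004 + 0.0049 + 0.0004 + 0.0576 + 0.0004 = 0.2142
B = 1 / 0.2142 = 4.66853

4.669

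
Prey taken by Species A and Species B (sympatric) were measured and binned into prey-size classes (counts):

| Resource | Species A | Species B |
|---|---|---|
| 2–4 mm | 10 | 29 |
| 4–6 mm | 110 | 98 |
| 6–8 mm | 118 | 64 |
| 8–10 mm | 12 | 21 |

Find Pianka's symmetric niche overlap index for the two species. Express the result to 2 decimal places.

0.95

Proportions for Species A (n=250): 10/250=0.0400, 110/250=0.4400, 118/250=0.4720, 12/250=0.0480
Proportions for Species B (n=212): 29/212=0.1368, 98/212=0.4623, 64/212=0.3019, 21/212=0.0991
Σ p₁ᵢp₂ᵢ = 0.005472 + 0.203412 + 0.142497 + 0.004757 = 0.356138
Σp_1ᵢ² = 0.0400² + 0.4400² + 0.4720² + 0.0480² = 0.001600 + 0.193600 + 0.222784 + 0.002304 = 0.420288
Σp_2ᵢ² = 0.1368² + 0.4623² + 0.3019² + 0.0991² = 0.018714 + 0.213721 + 0.091144 + 0.009821 = 0.333400
O = 0.356138 / √(0.420288 × 0.333400) = 0.356138 / 0.3743314 = 0.9514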